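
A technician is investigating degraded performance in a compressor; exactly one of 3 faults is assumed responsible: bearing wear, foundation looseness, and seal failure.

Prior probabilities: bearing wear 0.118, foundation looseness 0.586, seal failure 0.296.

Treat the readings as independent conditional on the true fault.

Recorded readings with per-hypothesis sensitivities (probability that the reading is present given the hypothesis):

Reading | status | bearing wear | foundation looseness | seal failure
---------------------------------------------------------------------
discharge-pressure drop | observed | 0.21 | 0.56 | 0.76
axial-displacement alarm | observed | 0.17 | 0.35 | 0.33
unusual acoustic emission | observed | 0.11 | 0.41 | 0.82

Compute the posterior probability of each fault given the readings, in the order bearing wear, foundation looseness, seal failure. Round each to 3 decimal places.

Multiply each prior by the joint likelihood of the reading pattern:
  bearing wear: 0.118 × 0.21 × 0.17 × 0.11 = 0.00046339
  foundation looseness: 0.586 × 0.56 × 0.35 × 0.41 = 0.047091
  seal failure: 0.296 × 0.76 × 0.33 × 0.82 = 0.060874
Marginal likelihood of the evidence = 0.10843.
P(bearing wear | evidence) = 0.00046339 / 0.10843 ≈ 0.004
P(foundation looseness | evidence) = 0.047091 / 0.10843 ≈ 0.434
P(seal failure | evidence) = 0.060874 / 0.10843 ≈ 0.561

0.004, 0.434, 0.561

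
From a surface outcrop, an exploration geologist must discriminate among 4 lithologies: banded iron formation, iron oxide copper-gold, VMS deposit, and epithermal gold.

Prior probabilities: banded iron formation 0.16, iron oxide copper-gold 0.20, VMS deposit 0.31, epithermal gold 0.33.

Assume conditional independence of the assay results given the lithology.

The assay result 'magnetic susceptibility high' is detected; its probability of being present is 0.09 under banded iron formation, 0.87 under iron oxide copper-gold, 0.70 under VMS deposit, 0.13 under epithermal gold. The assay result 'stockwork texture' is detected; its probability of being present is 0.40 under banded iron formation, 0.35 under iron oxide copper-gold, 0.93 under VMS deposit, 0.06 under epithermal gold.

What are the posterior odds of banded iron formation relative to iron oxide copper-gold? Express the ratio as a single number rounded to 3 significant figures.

The normalizing constant cancels in an odds ratio, so compute prior × likelihood for the two hypotheses only:
  banded iron formation: 0.16 × 0.09 × 0.40 = 0.00576
  iron oxide copper-gold: 0.20 × 0.87 × 0.35 = 0.0609
Odds(banded iron formation : iron oxide copper-gold) = 0.00576 / 0.0609 ≈ 0.0946.

0.0946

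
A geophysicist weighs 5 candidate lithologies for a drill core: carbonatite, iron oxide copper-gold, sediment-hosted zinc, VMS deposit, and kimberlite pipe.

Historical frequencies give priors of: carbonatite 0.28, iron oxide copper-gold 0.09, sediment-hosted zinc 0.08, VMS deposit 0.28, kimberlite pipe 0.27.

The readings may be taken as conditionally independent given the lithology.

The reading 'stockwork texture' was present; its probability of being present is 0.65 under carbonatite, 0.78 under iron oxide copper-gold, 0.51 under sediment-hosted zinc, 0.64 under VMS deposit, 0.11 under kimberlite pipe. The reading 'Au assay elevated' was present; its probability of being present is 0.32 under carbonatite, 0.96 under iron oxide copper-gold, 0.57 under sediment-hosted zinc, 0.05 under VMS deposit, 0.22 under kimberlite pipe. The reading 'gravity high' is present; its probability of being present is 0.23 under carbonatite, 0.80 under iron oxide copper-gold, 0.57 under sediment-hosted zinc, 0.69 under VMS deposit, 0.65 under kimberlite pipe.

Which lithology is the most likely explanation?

By Bayes' rule with conditional independence, the unnormalized weight for each hypothesis is prior × ∏ likelihoods:
  carbonatite: 0.28 × 0.65 × 0.32 × 0.23 = 0.013395
  iron oxide copper-gold: 0.09 × 0.78 × 0.96 × 0.80 = 0.053914
  sediment-hosted zinc: 0.08 × 0.51 × 0.57 × 0.57 = 0.013256
  VMS deposit: 0.28 × 0.64 × 0.05 × 0.69 = 0.0061824
  kimberlite pipe: 0.27 × 0.11 × 0.22 × 0.65 = 0.0042471
Marginal likelihood of the evidence = 0.090994.
P(carbonatite | evidence) ≈ 0.013395 / 0.090994 ≈ 0.147
P(iron oxide copper-gold | evidence) ≈ 0.053914 / 0.090994 ≈ 0.592
P(sediment-hosted zinc | evidence) ≈ 0.013256 / 0.090994 ≈ 0.146
P(VMS deposit | evidence) ≈ 0.0061824 / 0.090994 ≈ 0.068
P(kimberlite pipe | evidence) ≈ 0.0042471 / 0.090994 ≈ 0.047
The largest is 0.592, so iron oxide copper-gold is most probable.

iron oxide copper-gold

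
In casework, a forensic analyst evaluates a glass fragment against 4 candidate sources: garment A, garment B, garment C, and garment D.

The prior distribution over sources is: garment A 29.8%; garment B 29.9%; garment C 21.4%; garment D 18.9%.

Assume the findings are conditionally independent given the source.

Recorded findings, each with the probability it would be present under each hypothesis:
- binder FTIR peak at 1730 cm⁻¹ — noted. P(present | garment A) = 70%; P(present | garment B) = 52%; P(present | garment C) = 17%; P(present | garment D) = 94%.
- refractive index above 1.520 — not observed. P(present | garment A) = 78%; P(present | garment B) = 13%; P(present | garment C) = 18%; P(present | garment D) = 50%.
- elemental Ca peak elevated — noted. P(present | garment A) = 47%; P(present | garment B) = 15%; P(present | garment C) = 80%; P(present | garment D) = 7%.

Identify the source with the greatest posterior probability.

By Bayes' rule with conditional independence, the unnormalized weight for each hypothesis is prior × ∏ likelihoods (using 1 − P(present | H) for each absent finding):
  garment A: 0.298 × 0.70 × (1 − 0.78) × 0.47 = 0.021569
  garment B: 0.299 × 0.52 × (1 − 0.13) × 0.15 = 0.02029
  garment C: 0.214 × 0.17 × (1 − 0.18) × 0.80 = 0.023865
  garment D: 0.189 × 0.94 × (1 − 0.50) × 0.07 = 0.0062181
Normalizing constant Z = 0.021569 + 0.02029 + 0.023865 + 0.0062181 = 0.071943.
P(garment A | evidence) ≈ 0.021569 / 0.071943 ≈ 0.300
P(garment B | evidence) ≈ 0.02029 / 0.071943 ≈ 0.282
P(garment C | evidence) ≈ 0.023865 / 0.071943 ≈ 0.332
P(garment D | evidence) ≈ 0.0062181 / 0.071943 ≈ 0.086
The largest is 0.332, so garment C is most probable.

garment C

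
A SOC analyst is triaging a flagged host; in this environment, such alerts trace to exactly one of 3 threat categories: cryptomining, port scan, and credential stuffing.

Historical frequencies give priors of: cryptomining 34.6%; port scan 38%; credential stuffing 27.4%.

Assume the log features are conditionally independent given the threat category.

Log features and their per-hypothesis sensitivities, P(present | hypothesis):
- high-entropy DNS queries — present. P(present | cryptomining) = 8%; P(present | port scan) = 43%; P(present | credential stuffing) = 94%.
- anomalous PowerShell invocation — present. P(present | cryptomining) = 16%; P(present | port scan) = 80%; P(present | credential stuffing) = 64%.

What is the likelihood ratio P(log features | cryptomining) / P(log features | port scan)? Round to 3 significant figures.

0.0372

The Bayes factor is the ratio of the joint likelihoods of the log feature pattern under the two hypotheses.
  cryptomining: 0.08 × 0.16 = 0.0128
  port scan: 0.43 × 0.80 = 0.344
Bayes factor = 0.0128 / 0.344 ≈ 0.0372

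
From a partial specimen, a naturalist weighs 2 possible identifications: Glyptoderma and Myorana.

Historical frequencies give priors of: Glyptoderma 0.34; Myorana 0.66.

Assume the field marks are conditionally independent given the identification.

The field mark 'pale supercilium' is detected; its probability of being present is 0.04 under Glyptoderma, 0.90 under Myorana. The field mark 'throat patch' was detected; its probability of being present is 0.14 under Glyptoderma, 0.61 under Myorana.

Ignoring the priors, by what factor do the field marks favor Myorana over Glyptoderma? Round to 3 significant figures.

Joint likelihood of the field mark pattern under each hypothesis:
  Myorana: 0.90 × 0.61 = 0.549
  Glyptoderma: 0.04 × 0.14 = 0.0056
Bayes factor = 0.549 / 0.0056 ≈ 98.0

98.0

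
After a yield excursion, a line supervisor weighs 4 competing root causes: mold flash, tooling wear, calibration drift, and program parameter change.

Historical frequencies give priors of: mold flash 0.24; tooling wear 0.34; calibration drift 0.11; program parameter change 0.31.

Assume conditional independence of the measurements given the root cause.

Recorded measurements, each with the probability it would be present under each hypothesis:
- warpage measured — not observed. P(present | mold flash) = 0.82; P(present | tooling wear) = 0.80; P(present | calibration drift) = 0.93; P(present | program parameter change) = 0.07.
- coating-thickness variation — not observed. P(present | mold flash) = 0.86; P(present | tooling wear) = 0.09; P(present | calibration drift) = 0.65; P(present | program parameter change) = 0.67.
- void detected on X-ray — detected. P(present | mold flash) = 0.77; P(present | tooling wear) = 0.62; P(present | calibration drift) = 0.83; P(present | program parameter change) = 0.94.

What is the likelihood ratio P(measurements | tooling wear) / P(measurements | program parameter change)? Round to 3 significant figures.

0.391

Joint likelihood of the measurement pattern under each hypothesis (using 1 − P(present | H) for each absent measurement):
  tooling wear: (1 − 0.80) × (1 − 0.09) × 0.62 = 0.11284
  program parameter change: (1 − 0.07) × (1 − 0.67) × 0.94 = 0.28849
Bayes factor = 0.11284 / 0.28849 ≈ 0.391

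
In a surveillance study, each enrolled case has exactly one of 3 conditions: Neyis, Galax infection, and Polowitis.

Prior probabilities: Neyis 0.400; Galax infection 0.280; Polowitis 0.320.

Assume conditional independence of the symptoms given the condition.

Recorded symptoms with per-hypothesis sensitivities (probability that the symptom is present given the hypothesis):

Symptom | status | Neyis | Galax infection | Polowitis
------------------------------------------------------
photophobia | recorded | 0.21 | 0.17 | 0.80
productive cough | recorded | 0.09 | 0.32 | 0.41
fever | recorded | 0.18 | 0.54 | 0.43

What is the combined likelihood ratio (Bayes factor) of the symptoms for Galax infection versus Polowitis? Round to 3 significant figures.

0.208

Take the product of per-symptom likelihoods under each hypothesis, then divide.
  Galax infection: 0.17 × 0.32 × 0.54 = 0.029376
  Polowitis: 0.80 × 0.41 × 0.43 = 0.14104
Bayes factor = 0.029376 / 0.14104 ≈ 0.208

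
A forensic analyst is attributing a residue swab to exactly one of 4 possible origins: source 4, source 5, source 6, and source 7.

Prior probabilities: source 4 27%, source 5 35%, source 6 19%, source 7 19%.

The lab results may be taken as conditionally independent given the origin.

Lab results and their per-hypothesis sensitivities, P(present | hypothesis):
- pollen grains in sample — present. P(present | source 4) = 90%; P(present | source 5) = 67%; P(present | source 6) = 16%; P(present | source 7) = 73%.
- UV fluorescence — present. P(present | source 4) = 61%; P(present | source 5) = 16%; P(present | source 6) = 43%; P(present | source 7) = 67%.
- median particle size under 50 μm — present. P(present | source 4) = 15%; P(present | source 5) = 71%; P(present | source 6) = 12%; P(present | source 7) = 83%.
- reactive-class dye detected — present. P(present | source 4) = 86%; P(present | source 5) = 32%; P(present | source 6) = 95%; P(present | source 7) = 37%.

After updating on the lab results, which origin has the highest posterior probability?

For each hypothesis, the unnormalized posterior weight is prior × product of the lab result likelihoods:
  source 4: 0.27 × 0.90 × 0.61 × 0.15 × 0.86 = 0.019122
  source 5: 0.35 × 0.67 × 0.16 × 0.71 × 0.32 = 0.0085245
  source 6: 0.19 × 0.16 × 0.43 × 0.12 × 0.95 = 0.0014902
  source 7: 0.19 × 0.73 × 0.67 × 0.83 × 0.37 = 0.028538
The unnormalized weights sum to 0.057675.
P(source 4 | evidence) ≈ 0.019122 / 0.057675 ≈ 0.332
P(source 5 | evidence) ≈ 0.0085245 / 0.057675 ≈ 0.148
P(source 6 | evidence) ≈ 0.0014902 / 0.057675 ≈ 0.026
P(source 7 | evidence) ≈ 0.028538 / 0.057675 ≈ 0.495
The largest is 0.495, so source 7 is most probable.

source 7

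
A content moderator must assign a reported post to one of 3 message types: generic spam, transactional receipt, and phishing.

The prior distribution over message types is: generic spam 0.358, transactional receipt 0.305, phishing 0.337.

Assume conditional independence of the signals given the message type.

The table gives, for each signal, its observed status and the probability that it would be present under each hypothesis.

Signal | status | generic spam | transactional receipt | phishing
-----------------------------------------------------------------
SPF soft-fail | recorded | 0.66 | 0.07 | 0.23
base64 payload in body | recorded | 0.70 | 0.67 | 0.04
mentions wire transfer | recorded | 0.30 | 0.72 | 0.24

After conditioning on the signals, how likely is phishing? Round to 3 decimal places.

Multiply each prior by the joint likelihood of the signal pattern:
  generic spam: 0.358 × 0.66 × 0.70 × 0.30 = 0.049619
  transactional receipt: 0.305 × 0.07 × 0.67 × 0.72 = 0.010299
  phishing: 0.337 × 0.23 × 0.04 × 0.24 = 0.0007441
The unnormalized weights sum to 0.060662.
P(phishing | evidence) = 0.0007441 / 0.060662 ≈ 0.012.

0.012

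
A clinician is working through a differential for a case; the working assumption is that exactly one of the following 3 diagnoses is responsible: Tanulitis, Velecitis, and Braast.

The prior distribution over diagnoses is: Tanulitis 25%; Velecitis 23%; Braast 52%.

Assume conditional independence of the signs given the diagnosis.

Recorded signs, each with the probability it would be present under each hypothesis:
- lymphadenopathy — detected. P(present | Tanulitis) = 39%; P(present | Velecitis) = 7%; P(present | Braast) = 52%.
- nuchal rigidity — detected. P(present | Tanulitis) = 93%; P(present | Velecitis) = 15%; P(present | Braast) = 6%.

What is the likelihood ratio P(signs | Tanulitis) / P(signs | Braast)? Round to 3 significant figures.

11.6

Take the product of per-sign likelihoods under each hypothesis, then divide.
  Tanulitis: 0.39 × 0.93 = 0.3627
  Braast: 0.52 × 0.06 = 0.0312
Bayes factor = 0.3627 / 0.0312 ≈ 11.6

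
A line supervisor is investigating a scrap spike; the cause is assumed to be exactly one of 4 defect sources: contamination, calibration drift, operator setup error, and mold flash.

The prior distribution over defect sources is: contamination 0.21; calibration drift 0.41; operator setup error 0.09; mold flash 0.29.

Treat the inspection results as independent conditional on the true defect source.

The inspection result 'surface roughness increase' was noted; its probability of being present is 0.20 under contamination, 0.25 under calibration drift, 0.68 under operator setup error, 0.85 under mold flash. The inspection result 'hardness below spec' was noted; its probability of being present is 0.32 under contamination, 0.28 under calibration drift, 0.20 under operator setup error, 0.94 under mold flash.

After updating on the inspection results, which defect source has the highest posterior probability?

mold flash

Multiply each prior by the joint likelihood of the inspection result pattern:
  contamination: 0.21 × 0.20 × 0.32 = 0.01344
  calibration drift: 0.41 × 0.25 × 0.28 = 0.0287
  operator setup error: 0.09 × 0.68 × 0.20 = 0.01224
  mold flash: 0.29 × 0.85 × 0.94 = 0.23171
Marginal likelihood of the evidence = 0.28609.
P(contamination | evidence) ≈ 0.01344 / 0.28609 ≈ 0.047
P(calibration drift | evidence) ≈ 0.0287 / 0.28609 ≈ 0.100
P(operator setup error | evidence) ≈ 0.01224 / 0.28609 ≈ 0.043
P(mold flash | evidence) ≈ 0.23171 / 0.28609 ≈ 0.810
The largest is 0.810, so mold flash is most probable.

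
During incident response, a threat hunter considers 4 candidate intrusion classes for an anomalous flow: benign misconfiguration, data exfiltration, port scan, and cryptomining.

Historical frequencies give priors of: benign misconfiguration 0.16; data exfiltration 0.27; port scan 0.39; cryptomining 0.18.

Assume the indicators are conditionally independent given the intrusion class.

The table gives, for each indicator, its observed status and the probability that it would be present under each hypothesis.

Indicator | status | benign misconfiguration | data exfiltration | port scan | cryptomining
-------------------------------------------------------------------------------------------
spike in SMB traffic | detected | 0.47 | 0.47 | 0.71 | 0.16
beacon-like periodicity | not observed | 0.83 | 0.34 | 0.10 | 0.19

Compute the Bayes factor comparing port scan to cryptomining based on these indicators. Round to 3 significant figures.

4.93

Joint likelihood of the indicator pattern under each hypothesis (using 1 − P(present | H) for each absent indicator):
  port scan: 0.71 × (1 − 0.10) = 0.639
  cryptomining: 0.16 × (1 − 0.19) = 0.1296
Bayes factor = 0.639 / 0.1296 ≈ 4.93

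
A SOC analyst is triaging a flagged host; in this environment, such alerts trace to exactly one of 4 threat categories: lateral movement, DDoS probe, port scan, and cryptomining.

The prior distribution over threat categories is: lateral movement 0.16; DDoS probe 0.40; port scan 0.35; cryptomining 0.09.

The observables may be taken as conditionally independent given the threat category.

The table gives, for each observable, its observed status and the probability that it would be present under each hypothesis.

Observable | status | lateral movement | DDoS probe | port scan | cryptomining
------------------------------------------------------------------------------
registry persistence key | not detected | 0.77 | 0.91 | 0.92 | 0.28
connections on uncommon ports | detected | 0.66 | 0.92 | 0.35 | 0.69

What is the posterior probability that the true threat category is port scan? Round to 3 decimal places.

0.088

For each hypothesis, the unnormalized posterior weight is prior × product of the observable likelihoods (using 1 − P(present | H) for each absent observable):
  lateral movement: 0.16 × (1 − 0.77) × 0.66 = 0.024288
  DDoS probe: 0.40 × (1 − 0.91) × 0.92 = 0.03312
  port scan: 0.35 × (1 − 0.92) × 0.35 = 0.0098
  cryptomining: 0.09 × (1 − 0.28) × 0.69 = 0.044712
The unnormalized weights sum to 0.11192.
P(port scan | evidence) = 0.0098 / 0.11192 ≈ 0.088.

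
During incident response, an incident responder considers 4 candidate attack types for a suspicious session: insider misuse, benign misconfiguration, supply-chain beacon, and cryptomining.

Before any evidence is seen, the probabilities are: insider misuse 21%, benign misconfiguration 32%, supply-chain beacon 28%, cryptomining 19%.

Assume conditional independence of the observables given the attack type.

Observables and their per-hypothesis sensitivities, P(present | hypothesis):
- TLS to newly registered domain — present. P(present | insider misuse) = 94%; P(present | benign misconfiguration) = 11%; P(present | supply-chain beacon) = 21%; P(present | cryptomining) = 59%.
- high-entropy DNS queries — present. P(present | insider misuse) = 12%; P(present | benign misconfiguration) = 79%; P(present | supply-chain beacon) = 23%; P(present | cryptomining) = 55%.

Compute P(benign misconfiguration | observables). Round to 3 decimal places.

0.220

For each hypothesis, the unnormalized posterior weight is prior × product of the observable likelihoods:
  insider misuse: 0.21 × 0.94 × 0.12 = 0.023688
  benign misconfiguration: 0.32 × 0.11 × 0.79 = 0.027808
  supply-chain beacon: 0.28 × 0.21 × 0.23 = 0.013524
  cryptomining: 0.19 × 0.59 × 0.55 = 0.061655
Marginal likelihood of the evidence = 0.12668.
P(benign misconfiguration | evidence) = 0.027808 / 0.12668 ≈ 0.220.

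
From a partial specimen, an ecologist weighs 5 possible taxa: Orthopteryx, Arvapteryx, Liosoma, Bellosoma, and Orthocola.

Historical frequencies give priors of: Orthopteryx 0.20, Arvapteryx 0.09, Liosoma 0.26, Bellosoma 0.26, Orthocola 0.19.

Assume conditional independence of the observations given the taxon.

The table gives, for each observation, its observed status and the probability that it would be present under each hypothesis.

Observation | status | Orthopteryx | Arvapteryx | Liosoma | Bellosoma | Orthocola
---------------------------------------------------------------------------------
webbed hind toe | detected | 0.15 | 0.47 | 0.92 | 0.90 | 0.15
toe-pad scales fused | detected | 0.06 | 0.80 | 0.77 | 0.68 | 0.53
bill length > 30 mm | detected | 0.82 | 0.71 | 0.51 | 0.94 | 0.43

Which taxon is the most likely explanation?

Multiply each prior by the joint likelihood of the evidence pattern:
  Orthopteryx: 0.20 × 0.15 × 0.06 × 0.82 = 0.001476
  Arvapteryx: 0.09 × 0.47 × 0.80 × 0.71 = 0.024026
  Liosoma: 0.26 × 0.92 × 0.77 × 0.51 = 0.093934
  Bellosoma: 0.26 × 0.90 × 0.68 × 0.94 = 0.14957
  Orthocola: 0.19 × 0.15 × 0.53 × 0.43 = 0.0064951
Normalizing constant Z = 0.001476 + 0.024026 + 0.093934 + 0.14957 + 0.0064951 = 0.2755.
P(Orthopteryx | evidence) ≈ 0.001476 / 0.2755 ≈ 0.005
P(Arvapteryx | evidence) ≈ 0.024026 / 0.2755 ≈ 0.087
P(Liosoma | evidence) ≈ 0.093934 / 0.2755 ≈ 0.341
P(Bellosoma | evidence) ≈ 0.14957 / 0.2755 ≈ 0.543
P(Orthocola | evidence) ≈ 0.0064951 / 0.2755 ≈ 0.024
The largest is 0.543, so Bellosoma is most probable.

Bellosoma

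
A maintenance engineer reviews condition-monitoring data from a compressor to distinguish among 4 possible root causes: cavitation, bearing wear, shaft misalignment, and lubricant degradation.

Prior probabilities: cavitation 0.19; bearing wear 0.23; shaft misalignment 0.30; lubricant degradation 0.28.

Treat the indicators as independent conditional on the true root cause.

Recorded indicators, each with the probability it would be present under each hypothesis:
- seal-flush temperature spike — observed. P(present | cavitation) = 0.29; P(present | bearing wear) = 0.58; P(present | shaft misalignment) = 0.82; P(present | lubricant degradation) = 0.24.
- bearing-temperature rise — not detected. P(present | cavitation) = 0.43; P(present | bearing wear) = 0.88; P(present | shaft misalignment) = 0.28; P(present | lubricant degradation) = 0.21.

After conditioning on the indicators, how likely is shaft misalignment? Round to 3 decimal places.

For each hypothesis, the unnormalized posterior weight is prior × product of the indicator likelihoods (using 1 − P(present | H) for each absent indicator):
  cavitation: 0.19 × 0.29 × (1 − 0.43) = 0.031407
  bearing wear: 0.23 × 0.58 × (1 − 0.88) = 0.016008
  shaft misalignment: 0.30 × 0.82 × (1 − 0.28) = 0.17712
  lubricant degradation: 0.28 × 0.24 × (1 − 0.21) = 0.053088
Normalizing constant Z = 0.031407 + 0.016008 + 0.17712 + 0.053088 = 0.27762.
P(shaft misalignment | evidence) = 0.17712 / 0.27762 ≈ 0.638.

0.638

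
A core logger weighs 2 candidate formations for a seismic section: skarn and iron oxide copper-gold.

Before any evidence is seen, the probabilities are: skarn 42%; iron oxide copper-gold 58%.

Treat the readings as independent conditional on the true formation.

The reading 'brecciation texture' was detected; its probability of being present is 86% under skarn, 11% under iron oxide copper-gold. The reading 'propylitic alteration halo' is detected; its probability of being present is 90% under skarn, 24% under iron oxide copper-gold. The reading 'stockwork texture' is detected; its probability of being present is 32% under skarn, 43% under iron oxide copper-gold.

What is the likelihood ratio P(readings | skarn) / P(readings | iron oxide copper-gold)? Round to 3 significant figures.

Take the product of per-reading likelihoods under each hypothesis, then divide.
  skarn: 0.86 × 0.90 × 0.32 = 0.24768
  iron oxide copper-gold: 0.11 × 0.24 × 0.43 = 0.011352
Bayes factor = 0.24768 / 0.011352 ≈ 21.8

21.8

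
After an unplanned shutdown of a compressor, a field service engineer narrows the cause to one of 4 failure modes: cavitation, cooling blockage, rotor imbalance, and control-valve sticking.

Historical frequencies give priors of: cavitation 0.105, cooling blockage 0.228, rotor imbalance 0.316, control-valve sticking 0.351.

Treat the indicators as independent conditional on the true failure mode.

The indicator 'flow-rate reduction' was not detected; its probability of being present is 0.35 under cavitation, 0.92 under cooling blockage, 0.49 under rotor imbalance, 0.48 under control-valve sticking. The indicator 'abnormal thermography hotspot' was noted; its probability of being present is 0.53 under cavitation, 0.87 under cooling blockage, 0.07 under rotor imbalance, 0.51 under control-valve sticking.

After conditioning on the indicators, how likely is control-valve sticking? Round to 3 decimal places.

0.595

Multiply each prior by the joint likelihood of the indicator pattern (using 1 − P(present | H) for each absent indicator):
  cavitation: 0.105 × (1 − 0.35) × 0.53 = 0.036173
  cooling blockage: 0.228 × (1 − 0.92) × 0.87 = 0.015869
  rotor imbalance: 0.316 × (1 − 0.49) × 0.07 = 0.011281
  control-valve sticking: 0.351 × (1 − 0.48) × 0.51 = 0.093085
The unnormalized weights sum to 0.15641.
P(control-valve sticking | evidence) = 0.093085 / 0.15641 ≈ 0.595.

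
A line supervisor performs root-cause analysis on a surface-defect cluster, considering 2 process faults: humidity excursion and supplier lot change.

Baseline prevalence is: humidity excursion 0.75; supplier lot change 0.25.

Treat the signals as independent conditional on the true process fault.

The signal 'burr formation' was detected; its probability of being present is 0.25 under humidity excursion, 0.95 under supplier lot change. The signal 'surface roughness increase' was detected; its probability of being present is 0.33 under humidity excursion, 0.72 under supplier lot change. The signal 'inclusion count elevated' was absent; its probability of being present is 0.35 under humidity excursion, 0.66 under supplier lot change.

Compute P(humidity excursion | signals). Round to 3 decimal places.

0.409

Multiply each prior by the joint likelihood of the signal pattern (using 1 − P(present | H) for each absent signal):
  humidity excursion: 0.75 × 0.25 × 0.33 × (1 − 0.35) = 0.040219
  supplier lot change: 0.25 × 0.95 × 0.72 × (1 − 0.66) = 0.05814
Marginal likelihood of the evidence = 0.098359.
P(humidity excursion | evidence) = 0.040219 / 0.098359 ≈ 0.409.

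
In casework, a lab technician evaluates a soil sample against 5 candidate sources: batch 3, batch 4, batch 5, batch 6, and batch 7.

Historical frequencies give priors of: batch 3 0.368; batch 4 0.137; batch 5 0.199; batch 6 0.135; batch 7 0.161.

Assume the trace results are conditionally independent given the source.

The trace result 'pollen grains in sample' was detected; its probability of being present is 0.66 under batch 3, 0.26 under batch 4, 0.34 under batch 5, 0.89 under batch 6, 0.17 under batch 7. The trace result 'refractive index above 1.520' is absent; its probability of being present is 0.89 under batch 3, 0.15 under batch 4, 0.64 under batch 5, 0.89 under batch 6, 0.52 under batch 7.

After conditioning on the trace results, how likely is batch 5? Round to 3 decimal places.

0.226

By Bayes' rule with conditional independence, the unnormalized weight for each hypothesis is prior × ∏ likelihoods (using 1 − P(present | H) for each absent trace result):
  batch 3: 0.368 × 0.66 × (1 − 0.89) = 0.026717
  batch 4: 0.137 × 0.26 × (1 − 0.15) = 0.030277
  batch 5: 0.199 × 0.34 × (1 − 0.64) = 0.024358
  batch 6: 0.135 × 0.89 × (1 − 0.89) = 0.013216
  batch 7: 0.161 × 0.17 × (1 − 0.52) = 0.013138
The unnormalized weights sum to 0.10771.
P(batch 5 | evidence) = 0.024358 / 0.10771 ≈ 0.226.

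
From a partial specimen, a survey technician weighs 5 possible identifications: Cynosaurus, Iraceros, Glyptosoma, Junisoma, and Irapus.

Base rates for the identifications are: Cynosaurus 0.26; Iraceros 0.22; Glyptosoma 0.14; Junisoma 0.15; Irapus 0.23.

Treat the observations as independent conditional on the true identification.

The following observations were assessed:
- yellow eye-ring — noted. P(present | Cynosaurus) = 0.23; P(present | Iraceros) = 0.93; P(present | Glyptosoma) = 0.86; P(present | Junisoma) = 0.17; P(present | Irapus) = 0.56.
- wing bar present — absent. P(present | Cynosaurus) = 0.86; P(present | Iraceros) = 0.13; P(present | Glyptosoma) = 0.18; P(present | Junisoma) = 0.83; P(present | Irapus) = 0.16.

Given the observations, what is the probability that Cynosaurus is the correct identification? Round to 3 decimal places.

By Bayes' rule with conditional independence, the unnormalized weight for each hypothesis is prior × ∏ likelihoods (using 1 − P(present | H) for each absent observation):
  Cynosaurus: 0.26 × 0.23 × (1 − 0.86) = 0.008372
  Iraceros: 0.22 × 0.93 × (1 − 0.13) = 0.178
  Glyptosoma: 0.14 × 0.86 × (1 − 0.18) = 0.098728
  Junisoma: 0.15 × 0.17 × (1 − 0.83) = 0.004335
  Irapus: 0.23 × 0.56 × (1 − 0.16) = 0.10819
The unnormalized weights sum to 0.39763.
P(Cynosaurus | evidence) = 0.008372 / 0.39763 ≈ 0.021.

0.021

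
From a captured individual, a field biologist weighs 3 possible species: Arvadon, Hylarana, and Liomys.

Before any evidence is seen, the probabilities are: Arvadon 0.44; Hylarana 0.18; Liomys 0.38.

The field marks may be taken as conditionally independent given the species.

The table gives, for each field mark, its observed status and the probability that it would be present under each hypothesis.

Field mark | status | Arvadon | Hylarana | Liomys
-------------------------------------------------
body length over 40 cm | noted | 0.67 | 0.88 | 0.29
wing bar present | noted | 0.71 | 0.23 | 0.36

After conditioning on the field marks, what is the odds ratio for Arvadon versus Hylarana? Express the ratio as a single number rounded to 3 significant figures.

5.75

The normalizing constant cancels in an odds ratio, so compute prior × likelihood for the two hypotheses only:
  Arvadon: 0.44 × 0.67 × 0.71 = 0.20931
  Hylarana: 0.18 × 0.88 × 0.23 = 0.036432
Posterior odds = 0.20931 / 0.036432 ≈ 5.75.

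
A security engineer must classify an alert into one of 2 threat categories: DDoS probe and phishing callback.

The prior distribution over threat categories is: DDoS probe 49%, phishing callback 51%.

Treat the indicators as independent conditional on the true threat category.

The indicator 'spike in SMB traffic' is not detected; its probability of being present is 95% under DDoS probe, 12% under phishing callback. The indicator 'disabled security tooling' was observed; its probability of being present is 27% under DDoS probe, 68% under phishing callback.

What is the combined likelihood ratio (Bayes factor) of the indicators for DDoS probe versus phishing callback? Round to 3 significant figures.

Joint likelihood of the indicator pattern under each hypothesis (using 1 − P(present | H) for each absent indicator):
  DDoS probe: (1 − 0.95) × 0.27 = 0.0135
  phishing callback: (1 − 0.12) × 0.68 = 0.5984
Bayes factor = 0.0135 / 0.5984 ≈ 0.0226

0.0226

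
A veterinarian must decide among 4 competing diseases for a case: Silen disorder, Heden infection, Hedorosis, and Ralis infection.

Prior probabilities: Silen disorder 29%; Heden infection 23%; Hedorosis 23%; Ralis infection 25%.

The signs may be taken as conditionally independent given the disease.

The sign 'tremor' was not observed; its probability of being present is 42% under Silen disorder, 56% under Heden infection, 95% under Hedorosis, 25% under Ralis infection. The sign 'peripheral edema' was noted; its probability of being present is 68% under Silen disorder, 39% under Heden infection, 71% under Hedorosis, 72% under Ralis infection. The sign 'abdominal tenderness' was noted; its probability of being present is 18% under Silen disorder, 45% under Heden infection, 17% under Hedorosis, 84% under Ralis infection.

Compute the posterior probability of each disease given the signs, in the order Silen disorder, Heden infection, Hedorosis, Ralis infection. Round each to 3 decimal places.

By Bayes' rule with conditional independence, the unnormalized weight for each hypothesis is prior × ∏ likelihoods (using 1 − P(present | H) for each absent sign):
  Silen disorder: 0.29 × (1 − 0.42) × 0.68 × 0.18 = 0.020588
  Heden infection: 0.23 × (1 − 0.56) × 0.39 × 0.45 = 0.017761
  Hedorosis: 0.23 × (1 − 0.95) × 0.71 × 0.17 = 0.0013881
  Ralis infection: 0.25 × (1 − 0.25) × 0.72 × 0.84 = 0.1134
Normalizing constant Z = 0.020588 + 0.017761 + 0.0013881 + 0.1134 = 0.15314.
P(Silen disorder | evidence) = 0.020588 / 0.15314 ≈ 0.134
P(Heden infection | evidence) = 0.017761 / 0.15314 ≈ 0.116
P(Hedorosis | evidence) = 0.0013881 / 0.15314 ≈ 0.009
P(Ralis infection | evidence) = 0.1134 / 0.15314 ≈ 0.741

0.134, 0.116, 0.009, 0.741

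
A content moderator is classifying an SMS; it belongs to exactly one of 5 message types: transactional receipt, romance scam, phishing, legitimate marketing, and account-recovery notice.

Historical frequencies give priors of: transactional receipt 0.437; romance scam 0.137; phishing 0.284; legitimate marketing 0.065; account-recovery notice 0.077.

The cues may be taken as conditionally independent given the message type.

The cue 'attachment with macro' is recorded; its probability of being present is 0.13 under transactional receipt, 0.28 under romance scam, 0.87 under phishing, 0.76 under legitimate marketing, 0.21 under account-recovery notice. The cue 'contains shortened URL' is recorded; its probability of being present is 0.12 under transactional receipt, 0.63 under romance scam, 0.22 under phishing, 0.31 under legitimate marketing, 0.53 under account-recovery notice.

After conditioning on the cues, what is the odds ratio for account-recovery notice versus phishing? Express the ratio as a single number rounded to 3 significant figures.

The normalizing constant cancels in an odds ratio, so compute prior × likelihood for the two hypotheses only:
  account-recovery notice: 0.077 × 0.21 × 0.53 = 0.0085701
  phishing: 0.284 × 0.87 × 0.22 = 0.054358
Posterior odds = 0.0085701 / 0.054358 ≈ 0.158.

0.158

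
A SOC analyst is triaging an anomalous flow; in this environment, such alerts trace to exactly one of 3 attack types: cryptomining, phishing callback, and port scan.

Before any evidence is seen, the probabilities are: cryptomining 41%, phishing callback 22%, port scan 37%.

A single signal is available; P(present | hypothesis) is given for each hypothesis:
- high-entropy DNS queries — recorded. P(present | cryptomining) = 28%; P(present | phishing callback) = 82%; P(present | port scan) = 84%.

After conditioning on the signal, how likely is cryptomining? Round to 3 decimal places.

For each hypothesis, the unnormalized posterior weight is prior × likelihood:
  cryptomining: 0.41 × 0.28 = 0.1148
  phishing callback: 0.22 × 0.82 = 0.1804
  port scan: 0.37 × 0.84 = 0.3108
The unnormalized weights sum to 0.606.
P(cryptomining | evidence) = 0.1148 / 0.606 ≈ 0.189.

0.189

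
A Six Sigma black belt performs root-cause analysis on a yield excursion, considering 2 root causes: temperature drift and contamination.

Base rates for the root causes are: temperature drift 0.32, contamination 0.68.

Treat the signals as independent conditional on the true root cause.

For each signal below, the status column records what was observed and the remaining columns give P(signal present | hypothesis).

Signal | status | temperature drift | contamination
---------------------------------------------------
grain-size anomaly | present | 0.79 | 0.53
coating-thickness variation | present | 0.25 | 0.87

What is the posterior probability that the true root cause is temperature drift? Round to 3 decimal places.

0.168

For each hypothesis, the unnormalized posterior weight is prior × product of the signal likelihoods:
  temperature drift: 0.32 × 0.79 × 0.25 = 0.0632
  contamination: 0.68 × 0.53 × 0.87 = 0.31355
Marginal likelihood of the evidence = 0.37675.
P(temperature drift | evidence) = 0.0632 / 0.37675 ≈ 0.168.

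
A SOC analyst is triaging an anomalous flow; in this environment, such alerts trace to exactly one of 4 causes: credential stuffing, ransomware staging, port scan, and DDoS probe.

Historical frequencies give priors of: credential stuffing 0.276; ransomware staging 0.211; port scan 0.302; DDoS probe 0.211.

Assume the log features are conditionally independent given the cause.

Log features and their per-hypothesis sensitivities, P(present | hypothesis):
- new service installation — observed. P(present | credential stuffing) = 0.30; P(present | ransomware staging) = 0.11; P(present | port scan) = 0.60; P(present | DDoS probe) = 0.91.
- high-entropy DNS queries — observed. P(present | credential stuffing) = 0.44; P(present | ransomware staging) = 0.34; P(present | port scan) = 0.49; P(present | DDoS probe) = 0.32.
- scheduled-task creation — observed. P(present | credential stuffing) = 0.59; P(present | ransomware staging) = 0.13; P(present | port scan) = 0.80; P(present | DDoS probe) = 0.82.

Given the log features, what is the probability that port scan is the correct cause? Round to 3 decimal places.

By Bayes' rule with conditional independence, the unnormalized weight for each hypothesis is prior × ∏ likelihoods:
  credential stuffing: 0.276 × 0.30 × 0.44 × 0.59 = 0.021495
  ransomware staging: 0.211 × 0.11 × 0.34 × 0.13 = 0.0010259
  port scan: 0.302 × 0.60 × 0.49 × 0.80 = 0.07103
  DDoS probe: 0.211 × 0.91 × 0.32 × 0.82 = 0.050383
The unnormalized weights sum to 0.14393.
P(port scan | evidence) = 0.07103 / 0.14393 ≈ 0.493.

0.493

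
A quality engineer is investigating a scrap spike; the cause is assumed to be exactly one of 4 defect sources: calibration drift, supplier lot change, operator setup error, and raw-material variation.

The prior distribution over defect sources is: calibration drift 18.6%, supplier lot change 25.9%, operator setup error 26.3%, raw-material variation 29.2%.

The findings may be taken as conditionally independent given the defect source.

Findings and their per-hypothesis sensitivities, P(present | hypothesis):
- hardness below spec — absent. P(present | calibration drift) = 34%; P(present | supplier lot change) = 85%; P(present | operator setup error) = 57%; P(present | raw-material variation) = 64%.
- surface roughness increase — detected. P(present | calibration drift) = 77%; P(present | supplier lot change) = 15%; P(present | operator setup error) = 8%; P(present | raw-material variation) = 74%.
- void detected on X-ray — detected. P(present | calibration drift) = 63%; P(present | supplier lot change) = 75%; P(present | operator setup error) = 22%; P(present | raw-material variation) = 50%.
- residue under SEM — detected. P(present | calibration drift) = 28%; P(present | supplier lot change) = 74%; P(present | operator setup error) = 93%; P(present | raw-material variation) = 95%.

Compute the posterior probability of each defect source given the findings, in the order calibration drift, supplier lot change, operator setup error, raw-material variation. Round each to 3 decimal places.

Multiply each prior by the joint likelihood of the evidence pattern (using 1 − P(present | H) for each absent finding):
  calibration drift: 0.186 × (1 − 0.34) × 0.77 × 0.63 × 0.28 = 0.016674
  supplier lot change: 0.259 × (1 − 0.85) × 0.15 × 0.75 × 0.74 = 0.0032343
  operator setup error: 0.263 × (1 − 0.57) × 0.08 × 0.22 × 0.93 = 0.0018511
  raw-material variation: 0.292 × (1 − 0.64) × 0.74 × 0.50 × 0.95 = 0.03695
The unnormalized weights sum to 0.058709.
P(calibration drift | evidence) = 0.016674 / 0.058709 ≈ 0.284
P(supplier lot change | evidence) = 0.0032343 / 0.058709 ≈ 0.055
P(operator setup error | evidence) = 0.0018511 / 0.058709 ≈ 0.032
P(raw-material variation | evidence) = 0.03695 / 0.058709 ≈ 0.629

0.284, 0.055, 0.032, 0.629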